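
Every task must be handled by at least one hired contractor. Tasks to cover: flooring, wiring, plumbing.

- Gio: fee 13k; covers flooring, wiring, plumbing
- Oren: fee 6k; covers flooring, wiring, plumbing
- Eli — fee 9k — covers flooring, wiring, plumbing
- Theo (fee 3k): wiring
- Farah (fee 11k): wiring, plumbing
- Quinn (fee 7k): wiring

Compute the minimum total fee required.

Oren alone covers flooring, wiring, plumbing — every task.
Total fee: 6.
No cover costs less than 6.

6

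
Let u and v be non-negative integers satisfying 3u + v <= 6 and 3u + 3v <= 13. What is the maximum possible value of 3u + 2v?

9

(u,v)=(1,3) is feasible, giving 9.
(u,v)=(0,4) is feasible, giving 8.
No feasible integer point exceeds 9.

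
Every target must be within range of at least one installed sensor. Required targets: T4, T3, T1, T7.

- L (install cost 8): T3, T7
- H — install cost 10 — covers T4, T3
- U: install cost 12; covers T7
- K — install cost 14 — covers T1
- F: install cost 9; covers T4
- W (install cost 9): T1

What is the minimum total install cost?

Choose L, F, and W: together they cover T4, T3, T1, T7 — every target.
Total install cost: 8 + 9 + 9 = 26.
No cover costs less than 26.

26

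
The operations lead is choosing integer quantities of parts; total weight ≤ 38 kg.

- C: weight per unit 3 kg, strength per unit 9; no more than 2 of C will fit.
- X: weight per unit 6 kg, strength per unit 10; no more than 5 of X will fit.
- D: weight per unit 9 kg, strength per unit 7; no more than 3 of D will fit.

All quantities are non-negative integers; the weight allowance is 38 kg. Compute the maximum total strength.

This is a bounded integer knapsack.
1×C and 5×X: weight 33 ≤ 38, strength 1·9 + 5·10 = 59.
2×C and 5×X: weight 36 ≤ 38, strength 2·9 + 5·10 = 68.
Best is 68.

68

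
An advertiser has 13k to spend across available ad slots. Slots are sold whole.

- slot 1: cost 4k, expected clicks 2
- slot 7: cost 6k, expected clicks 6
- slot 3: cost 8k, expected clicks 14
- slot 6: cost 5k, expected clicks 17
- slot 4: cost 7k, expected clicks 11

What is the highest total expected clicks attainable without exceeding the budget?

31

slot 3 + slot 6: cost 8 + 5 = 13 ≤ 13, expected clicks 14 + 17 = 31.
slot 7 + slot 6: cost 6 + 5 = 11 ≤ 13, expected clicks 6 + 17 = 23.
slot 6 + slot 4: cost 5 + 7 = 12 ≤ 13, expected clicks 17 + 11 = 28.
Best is slot 3 and slot 6 with total expected clicks 31.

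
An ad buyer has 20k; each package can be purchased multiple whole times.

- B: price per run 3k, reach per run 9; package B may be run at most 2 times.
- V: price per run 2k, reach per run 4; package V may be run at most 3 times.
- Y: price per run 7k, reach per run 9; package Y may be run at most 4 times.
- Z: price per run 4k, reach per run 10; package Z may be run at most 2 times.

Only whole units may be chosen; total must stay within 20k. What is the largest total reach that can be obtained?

50

B has the best ratio (9/3); taking only B gives at most 2×9 = 18 (stopped by the supply cap of 2).
Mixing does better — 2×B, 3×V, and 2×Z: price 20 ≤ 20, reach 2·9 + 3·4 + 2·10 = 50.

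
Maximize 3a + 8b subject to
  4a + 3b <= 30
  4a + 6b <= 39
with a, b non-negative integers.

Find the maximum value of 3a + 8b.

48

Relaxing integrality, the LP optimum is 52.00 at (a,b) = (0, 6.5), which is not an integer point.
(a,b)=(0,6): 4·0+3·6=18≤30, 4·0+6·6=36≤39, objective 48.
(a,b)=(1,5): 4·1+3·5=19≤30, 4·1+6·5=34≤39, objective 43.
No feasible integer point exceeds 48.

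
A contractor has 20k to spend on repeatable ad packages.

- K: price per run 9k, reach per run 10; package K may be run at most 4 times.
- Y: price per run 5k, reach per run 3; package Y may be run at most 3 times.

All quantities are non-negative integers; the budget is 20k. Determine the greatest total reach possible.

This is a bounded integer knapsack.
K has the best ratio (10/9); taking only K gives at most 2×10 = 20 (stopped by the price limit).
Optimal: 2×K: price 18 ≤ 20, reach 2·10 = 20.

20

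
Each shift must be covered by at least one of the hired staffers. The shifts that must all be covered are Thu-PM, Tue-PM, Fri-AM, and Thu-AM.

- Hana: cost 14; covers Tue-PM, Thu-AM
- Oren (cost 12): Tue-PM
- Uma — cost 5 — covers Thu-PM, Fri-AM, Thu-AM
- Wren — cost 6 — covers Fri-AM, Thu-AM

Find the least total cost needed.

Choose Oren and Uma: together they cover Thu-PM, Tue-PM, Fri-AM, Thu-AM — every shift.
Total cost: 12 + 5 = 17.

17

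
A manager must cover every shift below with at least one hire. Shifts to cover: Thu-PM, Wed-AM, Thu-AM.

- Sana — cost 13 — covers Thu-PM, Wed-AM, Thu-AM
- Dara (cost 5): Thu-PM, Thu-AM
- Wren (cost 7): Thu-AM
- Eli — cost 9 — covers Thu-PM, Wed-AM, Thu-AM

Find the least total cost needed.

This is a weighted set-cover instance.
The greedy cost-per-new-shift heuristic would pick Dara and Eli for 14, but a cheaper cover exists.
Eli alone covers Thu-PM, Wed-AM, Thu-AM — every shift.
Total cost: 9.
No cover costs less than 9.

9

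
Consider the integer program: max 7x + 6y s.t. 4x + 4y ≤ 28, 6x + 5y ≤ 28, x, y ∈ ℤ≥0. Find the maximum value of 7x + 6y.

Relaxing integrality, the LP optimum is 33.60 at (x,y) = (0, 5.6), which is not an integer point.
(x,y)=(3,2): 4·3+4·2=20≤28, 6·3+5·2=28≤28, objective 33.
(x,y)=(2,3): 4·2+4·3=20≤28, 6·2+5·3=27≤28, objective 32.
(x,y)=(1,4): 4·1+4·4=20≤28, 6·1+5·4=26≤28, objective 31.
(x,y)=(0,5): 4·0+4·5=20≤28, 6·0+5·5=25≤28, objective 30.
No feasible integer point exceeds 33.

33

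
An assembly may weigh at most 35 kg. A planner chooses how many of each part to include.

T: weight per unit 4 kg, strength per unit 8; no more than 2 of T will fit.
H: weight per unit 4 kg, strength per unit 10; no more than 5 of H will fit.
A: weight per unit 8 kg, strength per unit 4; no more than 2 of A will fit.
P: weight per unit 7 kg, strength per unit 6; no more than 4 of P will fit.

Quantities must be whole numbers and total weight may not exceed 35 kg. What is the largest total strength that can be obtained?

72

This is a bounded integer knapsack.
2×T and 5×H: weight 28 ≤ 35, strength 2·8 + 5·10 = 66.
2×T, 5×H, and 1×P: weight 35 ≤ 35, strength 2·8 + 5·10 + 1·6 = 72.
Best is 72.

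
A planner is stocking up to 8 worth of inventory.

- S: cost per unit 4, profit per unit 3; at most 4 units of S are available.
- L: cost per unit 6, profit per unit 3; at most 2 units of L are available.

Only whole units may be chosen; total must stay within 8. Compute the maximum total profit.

6

1×L: cost 6 ≤ 8, profit 1·3 = 3.
2×S: cost 8 ≤ 8, profit 2·3 = 6.
Best is 6.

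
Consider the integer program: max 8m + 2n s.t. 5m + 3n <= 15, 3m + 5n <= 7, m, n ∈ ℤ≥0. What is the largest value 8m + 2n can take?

The continuous relaxation peaks at (2.33, 0) with value 18.67; rounding to a feasible lattice point costs some objective.
(m,n)=(2,0): 5·2+3·0=10≤15, 3·2+5·0=6≤7, objective 16.
(m,n)=(1,0): 5·1+3·0=5≤15, 3·1+5·0=3≤7, objective 8.
No feasible integer point exceeds 16.

16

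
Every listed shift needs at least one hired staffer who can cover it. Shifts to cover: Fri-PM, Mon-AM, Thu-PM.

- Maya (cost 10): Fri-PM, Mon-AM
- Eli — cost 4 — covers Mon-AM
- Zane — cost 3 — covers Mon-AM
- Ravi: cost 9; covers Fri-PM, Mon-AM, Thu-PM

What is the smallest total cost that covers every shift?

9

This is an integer covering problem.
Ravi alone covers Fri-PM, Mon-AM, Thu-PM — every shift.
Total cost: 9.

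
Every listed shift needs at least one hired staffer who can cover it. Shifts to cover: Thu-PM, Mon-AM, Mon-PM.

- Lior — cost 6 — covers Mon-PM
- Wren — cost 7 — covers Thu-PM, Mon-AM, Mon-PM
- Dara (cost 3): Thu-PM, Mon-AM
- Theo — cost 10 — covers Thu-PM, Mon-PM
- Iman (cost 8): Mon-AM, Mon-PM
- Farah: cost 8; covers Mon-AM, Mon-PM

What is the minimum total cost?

7

This is a weighted set-cover instance.
The greedy cost-per-new-shift heuristic would pick Dara and Lior for 9, but a cheaper cover exists.
Wren alone covers Thu-PM, Mon-AM, Mon-PM — every shift.
Total cost: 7.
No cover costs less than 7.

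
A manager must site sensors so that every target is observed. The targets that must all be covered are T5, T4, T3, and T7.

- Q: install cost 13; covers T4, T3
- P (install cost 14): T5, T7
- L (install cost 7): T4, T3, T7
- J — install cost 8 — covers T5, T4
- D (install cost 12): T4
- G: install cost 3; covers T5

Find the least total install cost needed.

Choose L and G: together they cover T5, T4, T3, T7 — every target.
Total install cost: 7 + 3 = 10.
No cover costs less than 10.

10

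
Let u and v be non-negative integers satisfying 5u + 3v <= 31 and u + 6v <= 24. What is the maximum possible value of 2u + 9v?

(u,v)=(0,4): 5·0+3·4=12≤31, 1·0+6·4=24≤24, objective 36.
(u,v)=(4,3): 5·4+3·3=29≤31, 1·4+6·3=22≤24, objective 35.
Maximum is 36 at (u,v)=(0,4).

36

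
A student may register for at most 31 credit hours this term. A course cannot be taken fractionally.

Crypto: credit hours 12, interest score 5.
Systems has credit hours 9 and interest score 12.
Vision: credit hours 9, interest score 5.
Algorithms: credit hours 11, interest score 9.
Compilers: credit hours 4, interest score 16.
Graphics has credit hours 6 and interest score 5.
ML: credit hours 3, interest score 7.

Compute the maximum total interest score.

This is an integer program with binary decision variables.
Take Systems, Vision, Compilers, Graphics, and ML: credit hours 9 + 9 + 4 + 6 + 3 = 31 ≤ 31, interest score 12 + 5 + 16 + 5 + 7 = 45.
No other feasible combination does better.

45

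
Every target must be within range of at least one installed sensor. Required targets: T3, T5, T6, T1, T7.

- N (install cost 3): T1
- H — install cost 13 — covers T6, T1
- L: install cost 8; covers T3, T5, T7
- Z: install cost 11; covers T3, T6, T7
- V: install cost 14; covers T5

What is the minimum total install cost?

The greedy cost-per-new-target heuristic would pick L, N, and Z for 22, but a cheaper cover exists.
Choose H and L: together they cover T3, T5, T6, T1, T7 — every target.
Total install cost: 13 + 8 = 21.
No cover costs less than 21.

21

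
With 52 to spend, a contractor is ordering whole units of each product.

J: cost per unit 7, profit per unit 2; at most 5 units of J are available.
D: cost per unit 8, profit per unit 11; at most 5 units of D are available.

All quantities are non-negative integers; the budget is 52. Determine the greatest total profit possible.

57

Take 1×J and 5×D: cost 47 ≤ 52, profit 1·2 + 5·11 = 57.
D has the best ratio (11/8) and is taken to its limit of 5; remaining capacity is filled optimally with the others.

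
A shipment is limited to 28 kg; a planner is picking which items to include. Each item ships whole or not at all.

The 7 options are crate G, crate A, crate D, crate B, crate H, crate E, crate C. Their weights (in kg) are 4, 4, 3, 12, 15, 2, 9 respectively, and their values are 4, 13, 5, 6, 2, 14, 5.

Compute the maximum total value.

42

Allowing fractional choices, the relaxed optimum would be about 44.0, but items are indivisible.
crate G + crate A + crate D + crate B + crate E: weight 4 + 4 + 3 + 12 + 2 = 25 ≤ 28, value 4 + 13 + 5 + 6 + 14 = 42.
crate G + crate A + crate D + crate E + crate C: weight 4 + 4 + 3 + 2 + 9 = 22 ≤ 28, value 4 + 13 + 5 + 14 + 5 = 41.
crate A + crate D + crate B + crate E: weight 4 + 3 + 12 + 2 = 21 ≤ 28, value 13 + 5 + 6 + 14 = 38.
Best is crate G, crate A, crate D, crate B, and crate E with total value 42.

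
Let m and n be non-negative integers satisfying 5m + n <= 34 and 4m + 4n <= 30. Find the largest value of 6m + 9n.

Relaxing integrality, the LP optimum is 67.50 at (m,n) = (0, 7.5), which is not an integer point.
(m,n)=(0,7): 5·0+1·7=7≤34, 4·0+4·7=28≤30, objective 63.
(m,n)=(1,6): 5·1+1·6=11≤34, 4·1+4·6=28≤30, objective 60.
(m,n)=(0,6): 5·0+1·6=6≤34, 4·0+4·6=24≤30, objective 54.
Maximum is 63 at (m,n)=(0,7).

63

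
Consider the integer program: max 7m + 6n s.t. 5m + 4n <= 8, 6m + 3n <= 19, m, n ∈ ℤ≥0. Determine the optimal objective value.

12

(m,n)=(0,2): 5·0+4·2=8≤8, 6·0+3·2=6≤19, objective 12.
(m,n)=(0,1): 5·0+4·1=4≤8, 6·0+3·1=3≤19, objective 6.
No feasible integer point exceeds 12.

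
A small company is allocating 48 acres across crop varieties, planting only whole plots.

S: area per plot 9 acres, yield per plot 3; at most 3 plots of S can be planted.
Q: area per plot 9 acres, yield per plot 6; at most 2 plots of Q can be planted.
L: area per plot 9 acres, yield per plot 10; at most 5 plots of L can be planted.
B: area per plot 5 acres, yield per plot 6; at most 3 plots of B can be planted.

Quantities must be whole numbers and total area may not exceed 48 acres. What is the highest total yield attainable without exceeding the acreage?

52

This is a bounded integer knapsack.
B has the best ratio (6/5); taking only B gives at most 3×6 = 18 (stopped by the supply cap of 3).
Mixing does better — 4×L and 2×B: area 46 ≤ 48, yield 4·10 + 2·6 = 52.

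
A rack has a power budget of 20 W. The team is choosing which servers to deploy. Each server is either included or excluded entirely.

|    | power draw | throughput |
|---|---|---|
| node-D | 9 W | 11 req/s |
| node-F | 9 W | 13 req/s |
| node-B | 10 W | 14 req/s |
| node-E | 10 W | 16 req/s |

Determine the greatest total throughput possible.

Allowing fractional choices, the relaxed optimum would be about 30.4, but servers are indivisible.
node-B + node-E: power draw 10 + 10 = 20 ≤ 20, throughput 14 + 16 = 30.
node-F + node-E: power draw 9 + 10 = 19 ≤ 20, throughput 13 + 16 = 29.
node-F + node-B: power draw 9 + 10 = 19 ≤ 20, throughput 13 + 14 = 27.
Best is node-B and node-E with total throughput 30.

30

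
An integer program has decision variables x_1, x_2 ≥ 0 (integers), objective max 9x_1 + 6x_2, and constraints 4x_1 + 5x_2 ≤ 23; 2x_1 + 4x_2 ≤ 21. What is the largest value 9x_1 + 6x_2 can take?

45

(x_1,x_2)=(5,0) is feasible, giving 45.
(x_1,x_2)=(4,1) is feasible, giving 42.
(x_1,x_2)=(4,0) is feasible, giving 36.
No feasible integer point exceeds 45.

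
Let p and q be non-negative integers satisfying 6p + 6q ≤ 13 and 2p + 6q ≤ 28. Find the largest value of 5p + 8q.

16

The continuous relaxation peaks at (0, 2.17) with value 17.33; rounding to a feasible lattice point costs some objective.
(p,q)=(0,2): 6·0+6·2=12≤13, 2·0+6·2=12≤28, objective 16.
(p,q)=(1,1): 6·1+6·1=12≤13, 2·1+6·1=8≤28, objective 13.
(p,q)=(0,1): 6·0+6·1=6≤13, 2·0+6·1=6≤28, objective 8.
Maximum is 16 at (p,q)=(0,2).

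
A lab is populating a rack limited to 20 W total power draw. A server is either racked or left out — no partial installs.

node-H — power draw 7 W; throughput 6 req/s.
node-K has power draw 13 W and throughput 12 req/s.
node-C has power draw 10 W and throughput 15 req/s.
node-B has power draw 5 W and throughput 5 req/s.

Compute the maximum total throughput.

This is a 0-1 knapsack instance.
node-C + node-B: power draw 10 + 5 = 15 ≤ 20, throughput 15 + 5 = 20.
node-H + node-C: power draw 7 + 10 = 17 ≤ 20, throughput 6 + 15 = 21.
Best is node-H and node-C with total throughput 21.

21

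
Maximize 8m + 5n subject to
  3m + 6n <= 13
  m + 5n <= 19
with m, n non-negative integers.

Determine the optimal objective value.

Relaxing integrality, the LP optimum is 34.67 at (m,n) = (4.33, 0), which is not an integer point.
(m,n)=(4,0): 3·4+6·0=12≤13, 1·4+5·0=4≤19, objective 32.
(m,n)=(3,0): 3·3+6·0=9≤13, 1·3+5·0=3≤19, objective 24.
The best lattice point is (4,0), giving 32.

32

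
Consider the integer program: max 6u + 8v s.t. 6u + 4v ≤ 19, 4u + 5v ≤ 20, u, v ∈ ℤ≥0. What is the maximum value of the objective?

(u,v)=(0,4) is feasible, giving 32.
(u,v)=(1,3) is feasible, giving 30.
(u,v)=(0,3) is feasible, giving 24.
No feasible integer point exceeds 32.

32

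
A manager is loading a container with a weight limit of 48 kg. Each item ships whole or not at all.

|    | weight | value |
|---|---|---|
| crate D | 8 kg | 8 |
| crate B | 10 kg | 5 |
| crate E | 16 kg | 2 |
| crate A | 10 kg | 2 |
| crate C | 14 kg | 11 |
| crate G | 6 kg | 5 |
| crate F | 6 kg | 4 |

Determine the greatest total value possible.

33

crate D + crate B + crate A + crate C + crate G: weight 8 + 10 + 10 + 14 + 6 = 48 ≤ 48, value 8 + 5 + 2 + 11 + 5 = 31.
crate D + crate A + crate C + crate G + crate F: weight 8 + 10 + 14 + 6 + 6 = 44 ≤ 48, value 8 + 2 + 11 + 5 + 4 = 30.
crate D + crate B + crate C + crate G + crate F: weight 8 + 10 + 14 + 6 + 6 = 44 ≤ 48, value 8 + 5 + 11 + 5 + 4 = 33.
Best is crate D, crate B, crate C, crate G, and crate F with total value 33.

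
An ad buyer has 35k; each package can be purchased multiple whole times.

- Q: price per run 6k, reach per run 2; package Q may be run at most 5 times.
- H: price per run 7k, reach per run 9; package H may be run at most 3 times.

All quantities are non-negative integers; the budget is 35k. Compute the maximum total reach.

H has the best ratio (9/7); taking only H gives at most 3×9 = 27 (stopped by the supply cap of 3).
Mixing does better — 2×Q and 3×H: price 33 ≤ 35, reach 2·2 + 3·9 = 31.

31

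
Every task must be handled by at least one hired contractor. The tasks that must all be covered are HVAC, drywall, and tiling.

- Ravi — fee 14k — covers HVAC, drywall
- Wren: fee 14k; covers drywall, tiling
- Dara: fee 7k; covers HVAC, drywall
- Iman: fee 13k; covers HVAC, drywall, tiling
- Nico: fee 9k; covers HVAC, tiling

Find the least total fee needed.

13

This is an integer covering problem.
The greedy cost-per-new-task heuristic would pick Dara and Nico for 16, but a cheaper cover exists.
Iman alone covers HVAC, drywall, tiling — every task.
Total fee: 13.
No cover costs less than 13.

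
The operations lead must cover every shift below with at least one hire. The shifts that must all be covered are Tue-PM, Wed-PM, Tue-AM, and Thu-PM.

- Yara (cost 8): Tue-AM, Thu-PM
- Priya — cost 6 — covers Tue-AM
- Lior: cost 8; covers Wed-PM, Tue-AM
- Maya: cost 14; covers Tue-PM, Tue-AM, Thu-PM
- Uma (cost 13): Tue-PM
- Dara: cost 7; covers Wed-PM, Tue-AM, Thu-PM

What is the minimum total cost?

20

Choose Uma and Dara: together they cover Tue-PM, Wed-PM, Tue-AM, Thu-PM — every shift.
Total cost: 13 + 7 = 20.
No cover costs less than 20.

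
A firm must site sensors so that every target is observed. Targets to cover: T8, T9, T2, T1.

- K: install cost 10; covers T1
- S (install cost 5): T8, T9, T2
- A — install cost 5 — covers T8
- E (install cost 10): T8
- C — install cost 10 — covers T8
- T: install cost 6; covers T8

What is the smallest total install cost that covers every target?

15

Choose K and S: together they cover T8, T9, T2, T1 — every target.
Total install cost: 10 + 5 = 15.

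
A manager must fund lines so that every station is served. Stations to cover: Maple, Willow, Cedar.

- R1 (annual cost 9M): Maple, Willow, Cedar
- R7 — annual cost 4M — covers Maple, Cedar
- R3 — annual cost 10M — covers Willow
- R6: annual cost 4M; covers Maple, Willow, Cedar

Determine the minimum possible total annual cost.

This is an integer covering problem.
R6 alone covers Maple, Willow, Cedar — every station.
Total annual cost: 4.

4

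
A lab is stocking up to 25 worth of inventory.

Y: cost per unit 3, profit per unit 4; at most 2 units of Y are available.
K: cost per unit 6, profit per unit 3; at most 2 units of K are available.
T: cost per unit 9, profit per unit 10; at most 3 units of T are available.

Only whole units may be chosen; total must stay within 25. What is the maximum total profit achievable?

28

This is a bounded integer knapsack.
Y has the best ratio (4/3); taking only Y gives at most 2×4 = 8 (stopped by the supply cap of 2).
Mixing does better — 2×Y and 2×T: cost 24 ≤ 25, profit 2·4 + 2·10 = 28.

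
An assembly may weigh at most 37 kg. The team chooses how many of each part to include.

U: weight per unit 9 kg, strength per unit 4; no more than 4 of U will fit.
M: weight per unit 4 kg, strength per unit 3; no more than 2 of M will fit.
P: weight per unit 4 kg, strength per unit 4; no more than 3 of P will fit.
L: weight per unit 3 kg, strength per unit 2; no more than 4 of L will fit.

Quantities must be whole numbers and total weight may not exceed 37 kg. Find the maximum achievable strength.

2×M, 3×P, and 4×L: weight 32 ≤ 37, strength 2·3 + 3·4 + 4·2 = 26.
1×U, 1×M, 3×P, and 4×L: weight 37 ≤ 37, strength 1·4 + 1·3 + 3·4 + 4·2 = 27.
Best is 27.

27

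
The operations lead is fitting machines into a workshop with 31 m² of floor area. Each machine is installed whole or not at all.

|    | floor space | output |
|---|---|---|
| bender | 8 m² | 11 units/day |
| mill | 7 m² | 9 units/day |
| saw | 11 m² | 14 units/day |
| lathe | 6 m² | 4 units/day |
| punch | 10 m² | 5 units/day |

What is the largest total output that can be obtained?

Take bender, mill, and saw: floor space 8 + 7 + 11 = 26 ≤ 31, output 11 + 9 + 14 = 34.
No other feasible combination does better.

34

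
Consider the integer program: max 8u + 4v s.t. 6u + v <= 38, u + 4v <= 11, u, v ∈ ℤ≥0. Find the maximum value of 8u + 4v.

52

The continuous relaxation peaks at (6.13, 1.22) with value 53.91; rounding to a feasible lattice point costs some objective.
(u,v)=(6,1) is feasible, giving 52.
(u,v)=(6,0) is feasible, giving 48.
Maximum is 52 at (u,v)=(6,1).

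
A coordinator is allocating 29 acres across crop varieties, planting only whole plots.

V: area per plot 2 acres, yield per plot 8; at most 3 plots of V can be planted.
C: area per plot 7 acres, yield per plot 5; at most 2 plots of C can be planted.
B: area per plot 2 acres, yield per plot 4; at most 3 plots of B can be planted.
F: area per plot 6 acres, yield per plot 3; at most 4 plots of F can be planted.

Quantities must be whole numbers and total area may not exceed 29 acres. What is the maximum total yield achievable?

Take 3×V, 2×C, and 3×B: area 26 ≤ 29, yield 3·8 + 2·5 + 3·4 = 46.
V has the best ratio (8/2) and is taken to its limit of 3; remaining capacity is filled optimally with the others.

46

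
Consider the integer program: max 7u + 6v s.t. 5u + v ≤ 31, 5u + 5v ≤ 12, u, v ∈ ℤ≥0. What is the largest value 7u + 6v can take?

(u,v)=(2,0) is feasible, giving 14.
(u,v)=(1,1) is feasible, giving 13.
(u,v)=(1,0) is feasible, giving 7.
The best lattice point is (2,0), giving 14.

14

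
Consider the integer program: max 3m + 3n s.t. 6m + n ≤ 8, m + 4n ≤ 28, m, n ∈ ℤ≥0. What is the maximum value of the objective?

21

The continuous relaxation peaks at (0.174, 6.96) with value 21.39; rounding to a feasible lattice point costs some objective.
(m,n)=(0,7): 6·0+1·7=7≤8, 1·0+4·7=28≤28, objective 21.
(m,n)=(0,6): 6·0+1·6=6≤8, 1·0+4·6=24≤28, objective 18.
(m,n)=(0,5): 6·0+1·5=5≤8, 1·0+4·5=20≤28, objective 15.
The best lattice point is (0,7), giving 21.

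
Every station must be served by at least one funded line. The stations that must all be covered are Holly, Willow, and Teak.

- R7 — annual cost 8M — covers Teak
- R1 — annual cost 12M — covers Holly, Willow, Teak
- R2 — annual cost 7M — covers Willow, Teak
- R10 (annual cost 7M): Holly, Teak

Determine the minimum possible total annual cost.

The greedy cost-per-new-station heuristic would pick R2 and R10 for 14, but a cheaper cover exists.
R1 alone covers Holly, Willow, Teak — every station.
Total annual cost: 12.
No cover costs less than 12.

12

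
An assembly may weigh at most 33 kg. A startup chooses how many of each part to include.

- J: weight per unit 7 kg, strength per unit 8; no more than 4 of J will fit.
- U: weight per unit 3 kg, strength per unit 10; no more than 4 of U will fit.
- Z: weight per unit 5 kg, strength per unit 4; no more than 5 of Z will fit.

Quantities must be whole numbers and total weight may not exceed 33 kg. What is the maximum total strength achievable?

64

Take 3×J and 4×U: weight 33 ≤ 33, strength 3·8 + 4·10 = 64.
U has the best ratio (10/3) and is taken to its limit of 4; remaining capacity is filled optimally with the others.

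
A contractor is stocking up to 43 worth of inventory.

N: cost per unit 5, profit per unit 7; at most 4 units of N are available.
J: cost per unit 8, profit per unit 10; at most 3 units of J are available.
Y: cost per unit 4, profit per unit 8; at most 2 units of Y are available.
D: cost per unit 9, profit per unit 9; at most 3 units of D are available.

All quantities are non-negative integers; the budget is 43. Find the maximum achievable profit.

Y has the best ratio (8/4); taking only Y gives at most 2×8 = 16 (stopped by the supply cap of 2).
Mixing does better — 2×N, 3×J, and 2×Y: cost 42 ≤ 43, profit 2·7 + 3·10 + 2·8 = 60.

60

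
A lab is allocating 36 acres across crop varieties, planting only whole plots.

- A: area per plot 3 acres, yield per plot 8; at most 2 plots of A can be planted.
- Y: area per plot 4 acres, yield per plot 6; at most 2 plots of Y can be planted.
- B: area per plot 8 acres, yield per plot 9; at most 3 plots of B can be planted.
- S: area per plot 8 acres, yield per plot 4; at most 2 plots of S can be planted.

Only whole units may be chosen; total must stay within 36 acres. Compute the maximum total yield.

This is a bounded integer knapsack.
Take 2×A, 1×Y, and 3×B: area 34 ≤ 36, yield 2·8 + 1·6 + 3·9 = 49.
A has the best ratio (8/3) and is taken to its limit of 2; remaining capacity is filled optimally with the others.

49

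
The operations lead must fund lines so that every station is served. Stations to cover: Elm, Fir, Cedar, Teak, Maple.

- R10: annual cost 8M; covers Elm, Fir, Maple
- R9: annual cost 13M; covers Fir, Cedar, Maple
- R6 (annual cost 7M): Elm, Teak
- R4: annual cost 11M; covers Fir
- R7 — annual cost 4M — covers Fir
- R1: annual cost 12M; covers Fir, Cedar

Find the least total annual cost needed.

Choose R9 and R6: together they cover Elm, Fir, Cedar, Teak, Maple — every station.
Total annual cost: 13 + 7 = 20.

20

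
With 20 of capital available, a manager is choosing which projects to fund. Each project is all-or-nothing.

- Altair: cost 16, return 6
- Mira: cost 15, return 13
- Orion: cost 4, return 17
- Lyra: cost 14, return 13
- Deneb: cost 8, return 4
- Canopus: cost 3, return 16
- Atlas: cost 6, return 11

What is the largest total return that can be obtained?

44

Allowing fractional choices, the relaxed optimum would be about 50.5, but projects are indivisible.
Orion + Canopus + Atlas: cost 4 + 3 + 6 = 13 ≤ 20, return 17 + 16 + 11 = 44.
Orion + Deneb + Canopus: cost 4 + 8 + 3 = 15 ≤ 20, return 17 + 4 + 16 = 37.
Orion + Canopus: cost 4 + 3 = 7 ≤ 20, return 17 + 16 = 33.
Best is Orion, Canopus, and Atlas with total return 44.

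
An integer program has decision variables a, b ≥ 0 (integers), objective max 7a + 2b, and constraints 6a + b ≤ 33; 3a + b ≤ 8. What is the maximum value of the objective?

18

Relaxing integrality, the LP optimum is 18.67 at (a,b) = (2.67, 0), which is not an integer point.
(a,b)=(2,2): 6·2+1·2=14≤33, 3·2+1·2=8≤8, objective 18.
(a,b)=(2,1): 6·2+1·1=13≤33, 3·2+1·1=7≤8, objective 16.
(a,b)=(2,0): 6·2+1·0=12≤33, 3·2+1·0=6≤8, objective 14.
Maximum is 18 at (a,b)=(2,2).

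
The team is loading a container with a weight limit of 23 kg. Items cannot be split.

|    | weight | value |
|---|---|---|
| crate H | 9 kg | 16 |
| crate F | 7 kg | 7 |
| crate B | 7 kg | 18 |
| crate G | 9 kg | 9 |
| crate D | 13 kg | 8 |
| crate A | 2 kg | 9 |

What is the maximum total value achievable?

43

Allowing fractional choices, the relaxed optimum would be about 48.0, but items are indivisible.
crate B + crate G + crate A: weight 7 + 9 + 2 = 18 ≤ 23, value 18 + 9 + 9 = 36.
crate H + crate F + crate B: weight 9 + 7 + 7 = 23 ≤ 23, value 16 + 7 + 18 = 41.
crate H + crate B + crate A: weight 9 + 7 + 2 = 18 ≤ 23, value 16 + 18 + 9 = 43.
Best is crate H, crate B, and crate A with total value 43.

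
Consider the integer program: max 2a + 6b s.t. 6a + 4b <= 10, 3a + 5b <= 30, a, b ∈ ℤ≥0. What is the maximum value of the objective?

The continuous relaxation peaks at (0, 2.5) with value 15.00; rounding to a feasible lattice point costs some objective.
(a,b)=(0,2): 6·0+4·2=8≤10, 3·0+5·2=10≤30, objective 12.
(a,b)=(1,1): 6·1+4·1=10≤10, 3·1+5·1=8≤30, objective 8.
(a,b)=(0,1): 6·0+4·1=4≤10, 3·0+5·1=5≤30, objective 6.
The best lattice point is (0,2), giving 12.

12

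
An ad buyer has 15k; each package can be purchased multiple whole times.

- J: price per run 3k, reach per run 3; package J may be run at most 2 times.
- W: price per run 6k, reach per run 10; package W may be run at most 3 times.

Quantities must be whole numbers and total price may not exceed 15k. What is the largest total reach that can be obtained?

23

This is a bounded integer knapsack.
W has the best ratio (10/6); taking only W gives at most 2×10 = 20 (stopped by the price limit).
Mixing does better — 1×J and 2×W: price 15 ≤ 15, reach 1·3 + 2·10 = 23.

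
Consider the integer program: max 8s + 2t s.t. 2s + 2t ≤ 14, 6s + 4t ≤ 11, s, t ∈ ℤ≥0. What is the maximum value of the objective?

10

(s,t)=(1,1): 2·1+2·1=4≤14, 6·1+4·1=10≤11, objective 10.
(s,t)=(1,0): 2·1+2·0=2≤14, 6·1+4·0=6≤11, objective 8.
(s,t)=(0,2): 2·0+2·2=4≤14, 6·0+4·2=8≤11, objective 4.
No feasible integer point exceeds 10.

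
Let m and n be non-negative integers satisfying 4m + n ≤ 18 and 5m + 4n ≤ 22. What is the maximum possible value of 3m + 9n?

Relaxing integrality, the LP optimum is 49.50 at (m,n) = (0, 5.5), which is not an integer point.
(m,n)=(0,5): 4·0+1·5=5≤18, 5·0+4·5=20≤22, objective 45.
(m,n)=(1,4): 4·1+1·4=8≤18, 5·1+4·4=21≤22, objective 39.
(m,n)=(0,4): 4·0+1·4=4≤18, 5·0+4·4=16≤22, objective 36.
No feasible integer point exceeds 45.

45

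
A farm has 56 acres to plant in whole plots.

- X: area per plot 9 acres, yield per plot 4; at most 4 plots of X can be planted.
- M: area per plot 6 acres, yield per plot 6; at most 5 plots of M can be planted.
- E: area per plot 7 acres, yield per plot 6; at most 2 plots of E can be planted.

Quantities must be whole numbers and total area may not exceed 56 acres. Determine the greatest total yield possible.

M has the best ratio (6/6); taking only M gives at most 5×6 = 30 (stopped by the supply cap of 5).
Mixing does better — 1×X, 5×M, and 2×E: area 53 ≤ 56, yield 1·4 + 5·6 + 2·6 = 46.

46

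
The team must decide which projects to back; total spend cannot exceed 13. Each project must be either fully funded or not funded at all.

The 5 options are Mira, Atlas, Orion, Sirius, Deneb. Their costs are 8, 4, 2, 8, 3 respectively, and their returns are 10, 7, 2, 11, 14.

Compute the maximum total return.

27

Sirius + Deneb: cost 8 + 3 = 11 ≤ 13, return 11 + 14 = 25.
Mira + Orion + Deneb: cost 8 + 2 + 3 = 13 ≤ 13, return 10 + 2 + 14 = 26.
Orion + Sirius + Deneb: cost 2 + 8 + 3 = 13 ≤ 13, return 2 + 11 + 14 = 27.
Best is Orion, Sirius, and Deneb with total return 27.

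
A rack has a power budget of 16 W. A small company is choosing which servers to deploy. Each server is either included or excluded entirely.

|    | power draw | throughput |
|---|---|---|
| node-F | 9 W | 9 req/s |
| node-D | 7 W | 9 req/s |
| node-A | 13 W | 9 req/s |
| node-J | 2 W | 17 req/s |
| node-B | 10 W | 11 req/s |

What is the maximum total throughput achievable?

Take node-J and node-B: power draw 2 + 10 = 12 ≤ 16, throughput 17 + 11 = 28.
No other feasible combination does better.

28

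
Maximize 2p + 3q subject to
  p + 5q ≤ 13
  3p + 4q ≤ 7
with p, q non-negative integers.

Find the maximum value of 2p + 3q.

5

(p,q)=(1,1) is feasible, giving 5.
(p,q)=(2,0) is feasible, giving 4.
(p,q)=(0,1) is feasible, giving 3.
The best lattice point is (1,1), giving 5.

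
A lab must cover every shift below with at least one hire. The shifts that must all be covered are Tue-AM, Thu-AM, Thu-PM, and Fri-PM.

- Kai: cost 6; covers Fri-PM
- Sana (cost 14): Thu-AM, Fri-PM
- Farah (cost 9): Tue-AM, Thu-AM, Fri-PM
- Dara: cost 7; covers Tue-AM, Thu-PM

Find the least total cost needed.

Choose Farah and Dara: together they cover Tue-AM, Thu-AM, Thu-PM, Fri-PM — every shift.
Total cost: 9 + 7 = 16.
No cover costs less than 16.

16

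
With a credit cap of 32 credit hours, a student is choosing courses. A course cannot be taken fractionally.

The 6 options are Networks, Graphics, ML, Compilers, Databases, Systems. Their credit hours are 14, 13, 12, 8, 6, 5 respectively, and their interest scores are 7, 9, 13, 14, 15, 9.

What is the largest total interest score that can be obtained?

Take ML, Compilers, Databases, and Systems: credit hours 12 + 8 + 6 + 5 = 31 ≤ 32, interest score 13 + 14 + 15 + 9 = 51.
No other feasible combination does better.

51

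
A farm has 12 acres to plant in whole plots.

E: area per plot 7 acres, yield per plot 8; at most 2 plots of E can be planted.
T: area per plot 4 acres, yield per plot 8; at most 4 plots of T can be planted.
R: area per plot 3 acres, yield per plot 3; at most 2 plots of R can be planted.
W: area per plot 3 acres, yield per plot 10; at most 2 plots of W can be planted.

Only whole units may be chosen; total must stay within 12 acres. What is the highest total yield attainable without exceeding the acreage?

2×R and 2×W: area 12 ≤ 12, yield 2·3 + 2·10 = 26.
1×T and 2×W: area 10 ≤ 12, yield 1·8 + 2·10 = 28.
Best is 28.

28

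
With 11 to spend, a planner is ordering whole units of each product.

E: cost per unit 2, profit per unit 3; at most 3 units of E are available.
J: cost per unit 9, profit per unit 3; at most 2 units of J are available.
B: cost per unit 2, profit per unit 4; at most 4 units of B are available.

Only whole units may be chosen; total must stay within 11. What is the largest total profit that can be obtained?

2×E and 3×B: cost 10 ≤ 11, profit 2·3 + 3·4 = 18.
1×E and 4×B: cost 10 ≤ 11, profit 1·3 + 4·4 = 19.
Best is 19.

19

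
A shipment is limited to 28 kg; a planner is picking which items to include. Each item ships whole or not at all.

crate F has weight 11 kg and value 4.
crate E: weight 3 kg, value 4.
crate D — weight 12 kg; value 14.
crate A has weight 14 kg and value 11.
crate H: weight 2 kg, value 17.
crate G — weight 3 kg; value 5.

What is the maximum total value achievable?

42

Treat it as a binary knapsack problem.
crate D + crate A + crate H: weight 12 + 14 + 2 = 28 ≤ 28, value 14 + 11 + 17 = 42.
crate E + crate D + crate H + crate G: weight 3 + 12 + 2 + 3 = 20 ≤ 28, value 4 + 14 + 17 + 5 = 40.
crate F + crate D + crate H + crate G: weight 11 + 12 + 2 + 3 = 28 ≤ 28, value 4 + 14 + 17 + 5 = 40.
Best is crate D, crate A, and crate H with total value 42.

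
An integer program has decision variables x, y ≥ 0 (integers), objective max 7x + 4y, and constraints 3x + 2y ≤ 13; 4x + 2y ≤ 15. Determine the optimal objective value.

27

The continuous relaxation peaks at (2, 3.5) with value 28.00; rounding to a feasible lattice point costs some objective.
(x,y)=(1,5) is feasible, giving 27.
(x,y)=(2,3) is feasible, giving 26.
The best lattice point is (1,5), giving 27.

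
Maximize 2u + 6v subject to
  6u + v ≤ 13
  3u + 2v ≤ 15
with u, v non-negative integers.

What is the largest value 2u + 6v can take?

42

The continuous relaxation peaks at (0, 7.5) with value 45.00; rounding to a feasible lattice point costs some objective.
(u,v)=(0,7) is feasible, giving 42.
(u,v)=(1,6) is feasible, giving 38.
(u,v)=(0,6) is feasible, giving 36.
The best lattice point is (0,7), giving 42.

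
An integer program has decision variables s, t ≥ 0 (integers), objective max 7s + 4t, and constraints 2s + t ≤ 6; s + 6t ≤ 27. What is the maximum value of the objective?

Relaxing integrality, the LP optimum is 23.18 at (s,t) = (0.818, 4.36), which is not an integer point.
(s,t)=(1,4): 2·1+1·4=6≤6, 1·1+6·4=25≤27, objective 23.
(s,t)=(1,3): 2·1+1·3=5≤6, 1·1+6·3=19≤27, objective 19.
(s,t)=(0,4): 2·0+1·4=4≤6, 1·0+6·4=24≤27, objective 16.
The best lattice point is (1,4), giving 23.

23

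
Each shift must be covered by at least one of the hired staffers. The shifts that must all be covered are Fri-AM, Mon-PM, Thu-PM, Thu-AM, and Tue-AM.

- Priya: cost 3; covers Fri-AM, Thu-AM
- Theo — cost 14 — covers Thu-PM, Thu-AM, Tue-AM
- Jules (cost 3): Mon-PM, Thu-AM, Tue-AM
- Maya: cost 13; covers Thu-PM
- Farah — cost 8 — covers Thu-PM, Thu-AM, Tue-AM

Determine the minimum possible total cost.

14

Choose Priya, Jules, and Farah: together they cover Fri-AM, Mon-PM, Thu-PM, Thu-AM, Tue-AM — every shift.
Total cost: 3 + 3 + 8 = 14.
No cover costs less than 14.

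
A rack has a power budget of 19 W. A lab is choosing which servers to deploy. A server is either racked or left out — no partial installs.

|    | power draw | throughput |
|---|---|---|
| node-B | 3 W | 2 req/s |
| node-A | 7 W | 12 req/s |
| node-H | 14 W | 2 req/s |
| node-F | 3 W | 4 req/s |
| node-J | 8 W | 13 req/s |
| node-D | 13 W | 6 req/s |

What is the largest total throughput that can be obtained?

29

Allowing fractional choices, the relaxed optimum would be about 29.7, but servers are indivisible.
node-A + node-F + node-J: power draw 7 + 3 + 8 = 18 ≤ 19, throughput 12 + 4 + 13 = 29.
node-B + node-A + node-J: power draw 3 + 7 + 8 = 18 ≤ 19, throughput 2 + 12 + 13 = 27.
Best is node-A, node-F, and node-J with total throughput 29.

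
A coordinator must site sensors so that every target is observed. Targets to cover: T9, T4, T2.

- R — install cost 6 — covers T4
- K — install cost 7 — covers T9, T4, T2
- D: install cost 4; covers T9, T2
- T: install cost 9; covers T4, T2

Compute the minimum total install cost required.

The greedy cost-per-new-target heuristic would pick D and R for 10, but a cheaper cover exists.
K alone covers T9, T4, T2 — every target.
Total install cost: 7.
No cover costs less than 7.

7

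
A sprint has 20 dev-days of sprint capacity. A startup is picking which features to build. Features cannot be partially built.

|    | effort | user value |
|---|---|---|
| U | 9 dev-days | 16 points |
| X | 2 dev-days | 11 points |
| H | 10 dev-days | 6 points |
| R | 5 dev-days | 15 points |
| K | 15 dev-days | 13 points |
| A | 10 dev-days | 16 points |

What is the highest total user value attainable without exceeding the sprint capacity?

42

Allowing fractional choices, the relaxed optimum would be about 48.4, but features are indivisible.
U + X + R: effort 9 + 2 + 5 = 16 ≤ 20, user value 16 + 11 + 15 = 42.
X + R + A: effort 2 + 5 + 10 = 17 ≤ 20, user value 11 + 15 + 16 = 42.
The maximum user value is 42; one optimal choice is U, X, and R.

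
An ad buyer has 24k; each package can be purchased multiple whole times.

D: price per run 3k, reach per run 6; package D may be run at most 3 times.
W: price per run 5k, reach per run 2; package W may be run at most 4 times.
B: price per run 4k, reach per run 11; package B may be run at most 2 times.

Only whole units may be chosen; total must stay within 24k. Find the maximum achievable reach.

This is a bounded integer knapsack.
3×D, 1×W, and 2×B: price 22 ≤ 24, reach 3·6 + 1·2 + 2·11 = 42.
3×D and 2×B: price 17 ≤ 24, reach 3·6 + 2·11 = 40.
Best is 42.

42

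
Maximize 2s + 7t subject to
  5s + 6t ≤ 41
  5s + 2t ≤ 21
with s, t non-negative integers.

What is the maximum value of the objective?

44

The continuous relaxation peaks at (0, 6.83) with value 47.83; rounding to a feasible lattice point costs some objective.
(s,t)=(1,6): 5·1+6·6=41≤41, 5·1+2·6=17≤21, objective 44.
(s,t)=(0,6): 5·0+6·6=36≤41, 5·0+2·6=12≤21, objective 42.
The best lattice point is (1,6), giving 44.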